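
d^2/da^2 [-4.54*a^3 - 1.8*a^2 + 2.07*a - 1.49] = -27.24*a - 3.6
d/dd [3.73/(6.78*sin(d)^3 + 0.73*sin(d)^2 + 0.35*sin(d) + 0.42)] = (-5.4458*sin(d) + 37.9341*cos(2*d) - 39.2396)*cos(d)/(6.78*sin(d)^3 + 0.73*sin(d)^2 + 0.35*sin(d) + 0.42)^2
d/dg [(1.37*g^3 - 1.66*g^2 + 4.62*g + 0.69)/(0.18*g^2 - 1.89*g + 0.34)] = (0.2466*g^4 - 5.1786*g^3 + 3.7032*g^2 - 1.3772*g + 2.8749)/(0.0324*g^4 - 0.6804*g^3 + 3.6945*g^2 - 1.2852*g + 0.1156)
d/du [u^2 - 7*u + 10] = 2*u - 7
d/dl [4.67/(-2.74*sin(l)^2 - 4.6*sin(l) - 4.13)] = (25.5916*sin(l) + 21.482)*cos(l)/(2.74*sin(l)^2 + 4.6*sin(l) + 4.13)^2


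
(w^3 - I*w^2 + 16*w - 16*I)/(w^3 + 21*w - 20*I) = (w + 4*I)/(w + 5*I)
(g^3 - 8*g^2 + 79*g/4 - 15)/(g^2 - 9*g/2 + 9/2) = (g^2 - 13*g/2 + 10)/(g - 3)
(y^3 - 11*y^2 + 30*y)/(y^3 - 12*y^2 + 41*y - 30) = y/(y - 1)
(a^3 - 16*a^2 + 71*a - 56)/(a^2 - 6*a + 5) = (a^2 - 15*a + 56)/(a - 5)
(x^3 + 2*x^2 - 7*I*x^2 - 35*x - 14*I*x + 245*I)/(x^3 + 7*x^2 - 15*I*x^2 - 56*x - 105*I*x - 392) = (x - 5)/(x - 8*I)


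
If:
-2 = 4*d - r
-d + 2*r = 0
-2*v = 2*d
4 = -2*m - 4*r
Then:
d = -4/7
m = -10/7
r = -2/7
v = 4/7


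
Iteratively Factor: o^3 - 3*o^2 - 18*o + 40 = (o - 5)*(o^2 + 2*o - 8) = (o - 5)*(o - 2)*(o + 4)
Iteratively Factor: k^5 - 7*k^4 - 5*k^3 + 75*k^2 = (k + 3)*(k^4 - 10*k^3 + 25*k^2) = (k - 5)*(k + 3)*(k^3 - 5*k^2) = k*(k - 5)*(k + 3)*(k^2 - 5*k) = k*(k - 5)^2*(k + 3)*(k)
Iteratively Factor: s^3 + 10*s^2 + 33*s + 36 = (s + 4)*(s^2 + 6*s + 9) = (s + 3)*(s + 4)*(s + 3)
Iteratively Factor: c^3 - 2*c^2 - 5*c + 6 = (c + 2)*(c^2 - 4*c + 3) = (c - 1)*(c + 2)*(c - 3)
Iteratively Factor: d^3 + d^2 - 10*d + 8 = (d - 2)*(d^2 + 3*d - 4) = (d - 2)*(d - 1)*(d + 4)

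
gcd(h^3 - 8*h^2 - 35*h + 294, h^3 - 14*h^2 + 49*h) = h^2 - 14*h + 49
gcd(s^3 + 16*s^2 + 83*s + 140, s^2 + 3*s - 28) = s + 7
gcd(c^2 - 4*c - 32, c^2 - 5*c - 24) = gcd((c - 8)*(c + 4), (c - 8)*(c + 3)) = c - 8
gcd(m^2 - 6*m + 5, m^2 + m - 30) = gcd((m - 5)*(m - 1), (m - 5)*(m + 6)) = m - 5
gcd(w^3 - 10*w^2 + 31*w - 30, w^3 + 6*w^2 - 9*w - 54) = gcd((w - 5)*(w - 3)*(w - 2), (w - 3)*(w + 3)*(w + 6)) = w - 3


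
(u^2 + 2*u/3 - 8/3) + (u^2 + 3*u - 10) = 2*u^2 + 11*u/3 - 38/3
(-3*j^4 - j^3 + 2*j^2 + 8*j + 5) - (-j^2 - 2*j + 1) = -3*j^4 - j^3 + 3*j^2 + 10*j + 4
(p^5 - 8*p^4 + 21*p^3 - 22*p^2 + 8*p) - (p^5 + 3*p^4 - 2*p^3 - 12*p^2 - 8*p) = -11*p^4 + 23*p^3 - 10*p^2 + 16*p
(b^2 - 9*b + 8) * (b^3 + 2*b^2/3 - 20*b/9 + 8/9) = b^5 - 25*b^4/3 - 2*b^3/9 + 236*b^2/9 - 232*b/9 + 64/9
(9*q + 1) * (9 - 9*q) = -81*q^2 + 72*q + 9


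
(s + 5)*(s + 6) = s^2 + 11*s + 30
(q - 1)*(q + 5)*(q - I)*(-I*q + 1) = -I*q^4 - 4*I*q^3 + 4*I*q^2 - 4*I*q + 5*I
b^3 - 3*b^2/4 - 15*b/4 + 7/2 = (b - 7/4)*(b - 1)*(b + 2)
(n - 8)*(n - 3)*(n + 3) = n^3 - 8*n^2 - 9*n + 72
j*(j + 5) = j^2 + 5*j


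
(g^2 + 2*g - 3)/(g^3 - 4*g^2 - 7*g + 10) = (g + 3)/(g^2 - 3*g - 10)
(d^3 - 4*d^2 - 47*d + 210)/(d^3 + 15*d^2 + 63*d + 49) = (d^2 - 11*d + 30)/(d^2 + 8*d + 7)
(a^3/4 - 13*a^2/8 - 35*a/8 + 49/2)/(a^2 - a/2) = (2*a^3 - 13*a^2 - 35*a + 196)/(4*a*(2*a - 1))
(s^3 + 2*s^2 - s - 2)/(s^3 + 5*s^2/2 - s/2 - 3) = 2*(s + 1)/(2*s + 3)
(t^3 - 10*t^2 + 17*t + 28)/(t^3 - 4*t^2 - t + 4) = (t - 7)/(t - 1)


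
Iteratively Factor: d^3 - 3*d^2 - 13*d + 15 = (d - 5)*(d^2 + 2*d - 3) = (d - 5)*(d + 3)*(d - 1)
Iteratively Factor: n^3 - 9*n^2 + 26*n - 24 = (n - 4)*(n^2 - 5*n + 6) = (n - 4)*(n - 2)*(n - 3)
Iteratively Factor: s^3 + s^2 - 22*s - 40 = (s - 5)*(s^2 + 6*s + 8) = (s - 5)*(s + 4)*(s + 2)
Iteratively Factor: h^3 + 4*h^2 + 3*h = (h)*(h^2 + 4*h + 3) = h*(h + 1)*(h + 3)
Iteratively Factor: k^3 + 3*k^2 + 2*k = (k)*(k^2 + 3*k + 2) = k*(k + 2)*(k + 1)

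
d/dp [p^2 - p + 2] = 2*p - 1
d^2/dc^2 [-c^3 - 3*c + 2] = -6*c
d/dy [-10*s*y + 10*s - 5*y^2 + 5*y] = -10*s - 10*y + 5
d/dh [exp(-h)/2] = -exp(-h)/2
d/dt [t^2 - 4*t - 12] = 2*t - 4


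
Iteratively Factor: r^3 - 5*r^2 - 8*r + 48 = (r - 4)*(r^2 - r - 12) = (r - 4)^2*(r + 3)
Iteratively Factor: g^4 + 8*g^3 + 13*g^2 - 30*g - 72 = (g + 3)*(g^3 + 5*g^2 - 2*g - 24) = (g + 3)^2*(g^2 + 2*g - 8) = (g - 2)*(g + 3)^2*(g + 4)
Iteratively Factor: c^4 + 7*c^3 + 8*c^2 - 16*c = (c + 4)*(c^3 + 3*c^2 - 4*c) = (c - 1)*(c + 4)*(c^2 + 4*c) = c*(c - 1)*(c + 4)*(c + 4)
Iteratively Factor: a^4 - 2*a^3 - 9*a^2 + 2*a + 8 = (a + 1)*(a^3 - 3*a^2 - 6*a + 8) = (a + 1)*(a + 2)*(a^2 - 5*a + 4) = (a - 4)*(a + 1)*(a + 2)*(a - 1)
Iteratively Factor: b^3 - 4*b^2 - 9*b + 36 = (b + 3)*(b^2 - 7*b + 12) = (b - 3)*(b + 3)*(b - 4)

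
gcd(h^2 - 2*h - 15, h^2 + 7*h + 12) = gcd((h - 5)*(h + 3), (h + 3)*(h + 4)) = h + 3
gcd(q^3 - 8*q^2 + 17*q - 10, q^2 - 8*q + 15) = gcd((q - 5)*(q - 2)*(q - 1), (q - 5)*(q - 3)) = q - 5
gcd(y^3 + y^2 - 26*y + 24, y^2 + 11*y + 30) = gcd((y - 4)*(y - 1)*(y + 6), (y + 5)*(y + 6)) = y + 6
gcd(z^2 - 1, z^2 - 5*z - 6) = z + 1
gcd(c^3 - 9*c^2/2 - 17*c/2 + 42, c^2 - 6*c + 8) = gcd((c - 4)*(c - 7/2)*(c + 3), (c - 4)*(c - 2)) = c - 4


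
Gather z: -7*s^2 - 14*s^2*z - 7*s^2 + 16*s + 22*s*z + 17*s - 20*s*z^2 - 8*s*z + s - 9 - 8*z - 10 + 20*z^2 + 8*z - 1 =-14*s^2 + 34*s + z^2*(20 - 20*s) + z*(-14*s^2 + 14*s) - 20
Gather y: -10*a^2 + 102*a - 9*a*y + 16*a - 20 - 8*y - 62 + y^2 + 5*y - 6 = -10*a^2 + 118*a + y^2 + y*(-9*a - 3) - 88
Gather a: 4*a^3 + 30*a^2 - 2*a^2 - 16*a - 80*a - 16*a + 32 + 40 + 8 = 4*a^3 + 28*a^2 - 112*a + 80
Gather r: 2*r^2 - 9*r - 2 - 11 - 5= 2*r^2 - 9*r - 18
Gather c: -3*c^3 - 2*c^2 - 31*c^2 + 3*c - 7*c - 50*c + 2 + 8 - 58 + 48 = -3*c^3 - 33*c^2 - 54*c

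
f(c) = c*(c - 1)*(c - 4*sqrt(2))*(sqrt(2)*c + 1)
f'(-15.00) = -24806.11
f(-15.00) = 100209.89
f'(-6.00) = -2141.08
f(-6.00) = 3664.70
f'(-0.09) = 5.21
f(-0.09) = -0.49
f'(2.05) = -46.18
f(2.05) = -30.27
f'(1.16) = -16.36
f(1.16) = -2.20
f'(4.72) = 50.81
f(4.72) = -126.25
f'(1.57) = -30.45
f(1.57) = -11.78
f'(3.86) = -34.74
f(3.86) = -128.12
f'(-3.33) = -492.09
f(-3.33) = 480.66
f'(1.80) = -38.30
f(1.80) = -19.69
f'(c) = sqrt(2)*c*(c - 1)*(c - 4*sqrt(2)) + c*(c - 1)*(sqrt(2)*c + 1) + c*(c - 4*sqrt(2))*(sqrt(2)*c + 1) + (c - 1)*(c - 4*sqrt(2))*(sqrt(2)*c + 1)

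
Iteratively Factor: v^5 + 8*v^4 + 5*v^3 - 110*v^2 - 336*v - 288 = (v + 4)*(v^4 + 4*v^3 - 11*v^2 - 66*v - 72) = (v + 3)*(v + 4)*(v^3 + v^2 - 14*v - 24) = (v - 4)*(v + 3)*(v + 4)*(v^2 + 5*v + 6) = (v - 4)*(v + 3)^2*(v + 4)*(v + 2)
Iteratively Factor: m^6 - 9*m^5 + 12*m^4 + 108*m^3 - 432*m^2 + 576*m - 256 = (m - 2)*(m^5 - 7*m^4 - 2*m^3 + 104*m^2 - 224*m + 128) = (m - 2)^2*(m^4 - 5*m^3 - 12*m^2 + 80*m - 64) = (m - 4)*(m - 2)^2*(m^3 - m^2 - 16*m + 16) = (m - 4)*(m - 2)^2*(m - 1)*(m^2 - 16) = (m - 4)^2*(m - 2)^2*(m - 1)*(m + 4)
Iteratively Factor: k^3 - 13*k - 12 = (k + 1)*(k^2 - k - 12) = (k - 4)*(k + 1)*(k + 3)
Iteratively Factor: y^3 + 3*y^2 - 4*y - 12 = (y - 2)*(y^2 + 5*y + 6) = (y - 2)*(y + 3)*(y + 2)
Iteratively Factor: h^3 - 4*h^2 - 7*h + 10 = (h + 2)*(h^2 - 6*h + 5) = (h - 1)*(h + 2)*(h - 5)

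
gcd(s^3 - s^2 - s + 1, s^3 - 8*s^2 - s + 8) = s^2 - 1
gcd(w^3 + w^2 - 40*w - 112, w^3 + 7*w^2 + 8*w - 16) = w^2 + 8*w + 16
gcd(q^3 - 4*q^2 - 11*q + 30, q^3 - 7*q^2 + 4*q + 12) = q - 2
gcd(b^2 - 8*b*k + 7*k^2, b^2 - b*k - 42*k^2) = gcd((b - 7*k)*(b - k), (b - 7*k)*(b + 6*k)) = b - 7*k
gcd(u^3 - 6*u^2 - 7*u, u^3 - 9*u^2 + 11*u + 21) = u^2 - 6*u - 7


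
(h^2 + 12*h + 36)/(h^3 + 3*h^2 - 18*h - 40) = (h^2 + 12*h + 36)/(h^3 + 3*h^2 - 18*h - 40)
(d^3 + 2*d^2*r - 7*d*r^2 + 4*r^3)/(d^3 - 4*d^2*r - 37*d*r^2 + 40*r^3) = (-d^2 - 3*d*r + 4*r^2)/(-d^2 + 3*d*r + 40*r^2)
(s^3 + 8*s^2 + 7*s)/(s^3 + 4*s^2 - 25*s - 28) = s/(s - 4)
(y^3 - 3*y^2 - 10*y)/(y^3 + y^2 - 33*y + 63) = y*(y^2 - 3*y - 10)/(y^3 + y^2 - 33*y + 63)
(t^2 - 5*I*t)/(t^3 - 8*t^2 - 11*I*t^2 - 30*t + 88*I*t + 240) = t/(t^2 + t*(-8 - 6*I) + 48*I)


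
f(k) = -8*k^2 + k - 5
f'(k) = 1 - 16*k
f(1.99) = -34.69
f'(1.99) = -30.84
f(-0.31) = -6.08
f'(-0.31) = 5.96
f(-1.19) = -17.52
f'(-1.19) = 20.04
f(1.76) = -28.02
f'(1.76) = -27.16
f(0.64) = -7.64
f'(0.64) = -9.24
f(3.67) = -109.08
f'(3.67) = -57.72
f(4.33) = -150.66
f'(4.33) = -68.28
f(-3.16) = -88.04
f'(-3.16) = 51.56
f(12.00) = -1145.00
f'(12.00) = -191.00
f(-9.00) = -662.00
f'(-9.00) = 145.00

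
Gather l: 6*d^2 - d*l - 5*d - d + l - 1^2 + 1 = 6*d^2 - 6*d + l*(1 - d)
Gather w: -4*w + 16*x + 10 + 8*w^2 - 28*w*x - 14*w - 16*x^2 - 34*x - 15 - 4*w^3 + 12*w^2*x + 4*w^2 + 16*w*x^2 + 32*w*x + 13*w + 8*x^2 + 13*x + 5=-4*w^3 + w^2*(12*x + 12) + w*(16*x^2 + 4*x - 5) - 8*x^2 - 5*x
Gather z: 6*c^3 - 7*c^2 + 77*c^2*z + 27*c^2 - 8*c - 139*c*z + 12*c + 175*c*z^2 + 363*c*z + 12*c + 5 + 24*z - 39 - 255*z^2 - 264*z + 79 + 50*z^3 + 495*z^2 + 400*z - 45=6*c^3 + 20*c^2 + 16*c + 50*z^3 + z^2*(175*c + 240) + z*(77*c^2 + 224*c + 160)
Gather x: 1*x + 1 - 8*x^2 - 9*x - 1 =-8*x^2 - 8*x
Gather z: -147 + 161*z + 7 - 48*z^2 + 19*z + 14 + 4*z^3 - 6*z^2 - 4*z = 4*z^3 - 54*z^2 + 176*z - 126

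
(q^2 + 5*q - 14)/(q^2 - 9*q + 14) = (q + 7)/(q - 7)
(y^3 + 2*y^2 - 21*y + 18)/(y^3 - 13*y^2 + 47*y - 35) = (y^2 + 3*y - 18)/(y^2 - 12*y + 35)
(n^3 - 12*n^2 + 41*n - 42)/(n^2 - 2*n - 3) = (n^2 - 9*n + 14)/(n + 1)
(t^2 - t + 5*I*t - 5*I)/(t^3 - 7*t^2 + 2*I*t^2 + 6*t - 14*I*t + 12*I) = (t + 5*I)/(t^2 + 2*t*(-3 + I) - 12*I)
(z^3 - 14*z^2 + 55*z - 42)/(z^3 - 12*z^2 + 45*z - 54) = (z^2 - 8*z + 7)/(z^2 - 6*z + 9)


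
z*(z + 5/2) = z^2 + 5*z/2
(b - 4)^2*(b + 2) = b^3 - 6*b^2 + 32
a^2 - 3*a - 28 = (a - 7)*(a + 4)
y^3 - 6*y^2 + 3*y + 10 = (y - 5)*(y - 2)*(y + 1)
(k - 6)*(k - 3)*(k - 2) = k^3 - 11*k^2 + 36*k - 36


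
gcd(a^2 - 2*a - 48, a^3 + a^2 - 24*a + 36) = a + 6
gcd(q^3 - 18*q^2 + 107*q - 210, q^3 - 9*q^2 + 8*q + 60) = q^2 - 11*q + 30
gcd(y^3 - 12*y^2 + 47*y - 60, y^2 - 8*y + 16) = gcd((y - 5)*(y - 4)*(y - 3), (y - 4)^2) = y - 4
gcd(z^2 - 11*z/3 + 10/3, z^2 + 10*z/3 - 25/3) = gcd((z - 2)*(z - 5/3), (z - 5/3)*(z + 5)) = z - 5/3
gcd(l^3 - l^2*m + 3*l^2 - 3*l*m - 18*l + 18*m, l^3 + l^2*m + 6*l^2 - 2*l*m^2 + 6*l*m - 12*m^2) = l^2 - l*m + 6*l - 6*m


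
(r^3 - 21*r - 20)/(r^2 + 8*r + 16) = (r^2 - 4*r - 5)/(r + 4)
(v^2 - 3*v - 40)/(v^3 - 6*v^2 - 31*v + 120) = 1/(v - 3)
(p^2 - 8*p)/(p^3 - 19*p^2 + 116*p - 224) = p/(p^2 - 11*p + 28)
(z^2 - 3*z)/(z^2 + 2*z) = (z - 3)/(z + 2)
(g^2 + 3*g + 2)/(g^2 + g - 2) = (g + 1)/(g - 1)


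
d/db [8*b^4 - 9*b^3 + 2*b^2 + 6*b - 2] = 32*b^3 - 27*b^2 + 4*b + 6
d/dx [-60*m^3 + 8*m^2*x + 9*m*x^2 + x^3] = 8*m^2 + 18*m*x + 3*x^2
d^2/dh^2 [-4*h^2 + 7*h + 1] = -8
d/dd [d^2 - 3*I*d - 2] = 2*d - 3*I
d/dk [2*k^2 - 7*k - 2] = 4*k - 7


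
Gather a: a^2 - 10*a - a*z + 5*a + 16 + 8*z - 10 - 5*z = a^2 + a*(-z - 5) + 3*z + 6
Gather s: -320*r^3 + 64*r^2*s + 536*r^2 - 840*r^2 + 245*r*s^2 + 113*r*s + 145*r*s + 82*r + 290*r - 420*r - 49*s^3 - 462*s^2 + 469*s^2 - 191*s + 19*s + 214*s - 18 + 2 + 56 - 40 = -320*r^3 - 304*r^2 - 48*r - 49*s^3 + s^2*(245*r + 7) + s*(64*r^2 + 258*r + 42)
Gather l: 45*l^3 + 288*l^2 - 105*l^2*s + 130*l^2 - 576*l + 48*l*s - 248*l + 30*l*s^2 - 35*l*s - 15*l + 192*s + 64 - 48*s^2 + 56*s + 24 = 45*l^3 + l^2*(418 - 105*s) + l*(30*s^2 + 13*s - 839) - 48*s^2 + 248*s + 88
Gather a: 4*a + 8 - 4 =4*a + 4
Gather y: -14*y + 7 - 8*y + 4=11 - 22*y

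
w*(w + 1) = w^2 + w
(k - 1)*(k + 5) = k^2 + 4*k - 5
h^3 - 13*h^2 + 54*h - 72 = (h - 6)*(h - 4)*(h - 3)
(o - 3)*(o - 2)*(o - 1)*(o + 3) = o^4 - 3*o^3 - 7*o^2 + 27*o - 18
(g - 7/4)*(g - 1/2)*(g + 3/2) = g^3 - 3*g^2/4 - 5*g/2 + 21/16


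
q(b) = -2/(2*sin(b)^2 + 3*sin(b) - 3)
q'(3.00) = -1.10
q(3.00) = 0.79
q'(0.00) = 0.67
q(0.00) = 0.67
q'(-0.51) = 0.11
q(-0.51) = 0.50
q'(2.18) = -11.08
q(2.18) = -2.48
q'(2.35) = -381.20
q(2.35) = -13.62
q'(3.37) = -0.32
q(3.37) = 0.56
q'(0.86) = 44.16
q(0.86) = -4.74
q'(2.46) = -85.84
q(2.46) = 6.33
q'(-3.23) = -0.90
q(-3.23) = 0.74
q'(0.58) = 15.23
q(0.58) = 2.65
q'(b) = -2*(-4*sin(b)*cos(b) - 3*cos(b))/(2*sin(b)^2 + 3*sin(b) - 3)^2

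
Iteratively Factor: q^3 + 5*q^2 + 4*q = (q + 1)*(q^2 + 4*q) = (q + 1)*(q + 4)*(q)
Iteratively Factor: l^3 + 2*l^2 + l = (l + 1)*(l^2 + l) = (l + 1)^2*(l)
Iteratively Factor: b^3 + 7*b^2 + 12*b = (b)*(b^2 + 7*b + 12) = b*(b + 3)*(b + 4)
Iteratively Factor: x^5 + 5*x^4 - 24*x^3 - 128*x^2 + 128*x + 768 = (x - 3)*(x^4 + 8*x^3 - 128*x - 256) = (x - 3)*(x + 4)*(x^3 + 4*x^2 - 16*x - 64) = (x - 3)*(x + 4)^2*(x^2 - 16) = (x - 4)*(x - 3)*(x + 4)^2*(x + 4)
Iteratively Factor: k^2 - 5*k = (k)*(k - 5)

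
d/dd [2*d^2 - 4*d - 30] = 4*d - 4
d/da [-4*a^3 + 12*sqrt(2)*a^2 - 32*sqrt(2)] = 12*a*(-a + 2*sqrt(2))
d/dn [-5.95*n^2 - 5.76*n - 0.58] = -11.9*n - 5.76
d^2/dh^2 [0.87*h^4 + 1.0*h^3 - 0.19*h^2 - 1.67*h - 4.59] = 10.44*h^2 + 6.0*h - 0.38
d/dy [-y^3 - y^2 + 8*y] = -3*y^2 - 2*y + 8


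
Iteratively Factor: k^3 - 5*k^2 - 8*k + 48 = (k + 3)*(k^2 - 8*k + 16) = (k - 4)*(k + 3)*(k - 4)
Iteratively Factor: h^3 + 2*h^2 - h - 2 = (h - 1)*(h^2 + 3*h + 2) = (h - 1)*(h + 2)*(h + 1)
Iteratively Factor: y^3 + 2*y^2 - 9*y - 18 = (y + 3)*(y^2 - y - 6) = (y + 2)*(y + 3)*(y - 3)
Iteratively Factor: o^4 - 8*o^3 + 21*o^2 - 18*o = (o)*(o^3 - 8*o^2 + 21*o - 18) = o*(o - 3)*(o^2 - 5*o + 6) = o*(o - 3)^2*(o - 2)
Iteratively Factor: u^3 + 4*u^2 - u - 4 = (u + 4)*(u^2 - 1) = (u + 1)*(u + 4)*(u - 1)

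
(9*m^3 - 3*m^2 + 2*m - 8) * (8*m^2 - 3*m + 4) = 72*m^5 - 51*m^4 + 61*m^3 - 82*m^2 + 32*m - 32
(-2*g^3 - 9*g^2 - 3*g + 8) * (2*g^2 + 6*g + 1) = -4*g^5 - 30*g^4 - 62*g^3 - 11*g^2 + 45*g + 8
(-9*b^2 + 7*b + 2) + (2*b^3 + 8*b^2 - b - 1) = 2*b^3 - b^2 + 6*b + 1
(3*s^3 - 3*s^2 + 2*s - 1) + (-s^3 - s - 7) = 2*s^3 - 3*s^2 + s - 8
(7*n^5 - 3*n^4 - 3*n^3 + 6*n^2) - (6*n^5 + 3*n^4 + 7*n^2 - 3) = n^5 - 6*n^4 - 3*n^3 - n^2 + 3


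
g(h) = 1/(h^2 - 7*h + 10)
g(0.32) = 0.13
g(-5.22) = 0.01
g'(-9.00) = 0.00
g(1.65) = 0.85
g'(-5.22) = 0.00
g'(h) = (7 - 2*h)/(h^2 - 7*h + 10)^2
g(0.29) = 0.12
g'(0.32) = 0.10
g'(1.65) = 2.69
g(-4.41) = 0.02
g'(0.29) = 0.10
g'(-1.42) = 0.02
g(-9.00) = 0.01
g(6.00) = 0.25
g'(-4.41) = 0.00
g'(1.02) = 0.33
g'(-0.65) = 0.04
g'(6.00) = -0.31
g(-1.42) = 0.05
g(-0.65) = 0.07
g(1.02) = 0.26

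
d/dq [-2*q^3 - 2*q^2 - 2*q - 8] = -6*q^2 - 4*q - 2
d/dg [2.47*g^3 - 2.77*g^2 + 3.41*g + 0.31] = 7.41*g^2 - 5.54*g + 3.41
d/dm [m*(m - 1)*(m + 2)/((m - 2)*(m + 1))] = (m^4 - 2*m^3 - 5*m^2 - 4*m + 4)/(m^4 - 2*m^3 - 3*m^2 + 4*m + 4)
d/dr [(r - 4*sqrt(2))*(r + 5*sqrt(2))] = 2*r + sqrt(2)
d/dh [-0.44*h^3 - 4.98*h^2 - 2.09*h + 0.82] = -1.32*h^2 - 9.96*h - 2.09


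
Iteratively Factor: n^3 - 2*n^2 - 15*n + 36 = (n - 3)*(n^2 + n - 12) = (n - 3)*(n + 4)*(n - 3)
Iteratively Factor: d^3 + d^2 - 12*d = (d - 3)*(d^2 + 4*d) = d*(d - 3)*(d + 4)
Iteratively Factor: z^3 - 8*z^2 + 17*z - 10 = (z - 2)*(z^2 - 6*z + 5) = (z - 2)*(z - 1)*(z - 5)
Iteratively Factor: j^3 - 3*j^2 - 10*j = (j)*(j^2 - 3*j - 10) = j*(j - 5)*(j + 2)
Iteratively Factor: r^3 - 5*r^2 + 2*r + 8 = (r + 1)*(r^2 - 6*r + 8) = (r - 2)*(r + 1)*(r - 4)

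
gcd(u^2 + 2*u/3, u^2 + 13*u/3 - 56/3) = 1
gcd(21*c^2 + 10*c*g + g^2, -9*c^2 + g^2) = 3*c + g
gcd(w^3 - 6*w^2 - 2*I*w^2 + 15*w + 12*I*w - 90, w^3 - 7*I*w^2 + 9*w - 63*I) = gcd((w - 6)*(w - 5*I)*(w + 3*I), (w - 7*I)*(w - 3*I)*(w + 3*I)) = w + 3*I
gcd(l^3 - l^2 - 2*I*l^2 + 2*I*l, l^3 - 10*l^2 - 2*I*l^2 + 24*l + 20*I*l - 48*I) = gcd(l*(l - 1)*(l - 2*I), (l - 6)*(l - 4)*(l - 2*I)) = l - 2*I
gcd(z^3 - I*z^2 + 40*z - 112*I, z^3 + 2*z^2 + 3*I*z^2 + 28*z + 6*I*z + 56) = z^2 + 3*I*z + 28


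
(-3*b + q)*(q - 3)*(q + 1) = -3*b*q^2 + 6*b*q + 9*b + q^3 - 2*q^2 - 3*q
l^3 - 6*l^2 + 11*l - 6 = (l - 3)*(l - 2)*(l - 1)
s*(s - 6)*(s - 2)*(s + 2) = s^4 - 6*s^3 - 4*s^2 + 24*s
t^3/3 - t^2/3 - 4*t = t*(t/3 + 1)*(t - 4)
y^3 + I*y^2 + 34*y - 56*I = (y - 4*I)*(y - 2*I)*(y + 7*I)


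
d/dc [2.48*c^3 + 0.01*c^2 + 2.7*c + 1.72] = 7.44*c^2 + 0.02*c + 2.7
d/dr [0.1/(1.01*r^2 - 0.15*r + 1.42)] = (0.015 - 0.202*r)/(1.01*r^2 - 0.15*r + 1.42)^2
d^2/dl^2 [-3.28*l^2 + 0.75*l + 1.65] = -6.56000000000000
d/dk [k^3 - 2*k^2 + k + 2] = 3*k^2 - 4*k + 1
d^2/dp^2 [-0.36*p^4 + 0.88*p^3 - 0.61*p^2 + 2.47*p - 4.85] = -4.32*p^2 + 5.28*p - 1.22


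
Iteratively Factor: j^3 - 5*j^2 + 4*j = (j - 4)*(j^2 - j) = (j - 4)*(j - 1)*(j)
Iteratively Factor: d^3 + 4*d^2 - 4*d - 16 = (d - 2)*(d^2 + 6*d + 8) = (d - 2)*(d + 4)*(d + 2)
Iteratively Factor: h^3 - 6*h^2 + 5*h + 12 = (h - 3)*(h^2 - 3*h - 4) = (h - 4)*(h - 3)*(h + 1)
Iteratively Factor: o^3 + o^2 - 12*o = (o + 4)*(o^2 - 3*o) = (o - 3)*(o + 4)*(o)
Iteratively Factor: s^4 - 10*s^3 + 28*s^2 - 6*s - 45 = (s - 5)*(s^3 - 5*s^2 + 3*s + 9) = (s - 5)*(s + 1)*(s^2 - 6*s + 9) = (s - 5)*(s - 3)*(s + 1)*(s - 3)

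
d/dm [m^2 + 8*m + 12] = 2*m + 8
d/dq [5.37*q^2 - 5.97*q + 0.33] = 10.74*q - 5.97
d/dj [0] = 0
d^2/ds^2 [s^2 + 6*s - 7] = 2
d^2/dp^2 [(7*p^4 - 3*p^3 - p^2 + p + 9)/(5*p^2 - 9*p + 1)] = 2*(175*p^6 - 945*p^5 + 1806*p^4 - 752*p^3 + 813*p^2 - 1239*p + 692)/(125*p^6 - 675*p^5 + 1290*p^4 - 999*p^3 + 258*p^2 - 27*p + 1)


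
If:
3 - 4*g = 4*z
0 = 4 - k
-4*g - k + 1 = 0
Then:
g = -3/4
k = 4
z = 3/2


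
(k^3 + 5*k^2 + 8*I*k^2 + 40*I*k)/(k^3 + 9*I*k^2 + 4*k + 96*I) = k*(k + 5)/(k^2 + I*k + 12)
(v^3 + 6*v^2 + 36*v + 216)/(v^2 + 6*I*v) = v + 6 - 6*I - 36*I/v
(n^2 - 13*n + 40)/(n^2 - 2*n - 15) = (n - 8)/(n + 3)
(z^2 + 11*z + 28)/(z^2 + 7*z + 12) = (z + 7)/(z + 3)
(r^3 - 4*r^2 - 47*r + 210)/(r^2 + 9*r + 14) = (r^2 - 11*r + 30)/(r + 2)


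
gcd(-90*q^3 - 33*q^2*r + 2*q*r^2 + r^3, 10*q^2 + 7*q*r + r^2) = 5*q + r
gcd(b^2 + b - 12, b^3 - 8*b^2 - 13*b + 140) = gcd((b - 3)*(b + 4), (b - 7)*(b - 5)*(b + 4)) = b + 4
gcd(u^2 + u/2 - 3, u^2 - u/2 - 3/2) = u - 3/2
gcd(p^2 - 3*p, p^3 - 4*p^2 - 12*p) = p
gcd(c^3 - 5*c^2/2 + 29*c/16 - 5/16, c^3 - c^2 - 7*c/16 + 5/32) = c^2 - 3*c/2 + 5/16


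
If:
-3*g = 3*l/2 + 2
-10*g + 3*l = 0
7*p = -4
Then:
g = -1/4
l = -5/6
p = -4/7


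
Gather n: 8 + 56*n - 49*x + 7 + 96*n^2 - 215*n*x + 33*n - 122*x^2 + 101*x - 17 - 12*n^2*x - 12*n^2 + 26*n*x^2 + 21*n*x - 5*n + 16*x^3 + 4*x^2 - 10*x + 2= n^2*(84 - 12*x) + n*(26*x^2 - 194*x + 84) + 16*x^3 - 118*x^2 + 42*x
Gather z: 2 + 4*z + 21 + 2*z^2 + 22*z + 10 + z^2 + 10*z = 3*z^2 + 36*z + 33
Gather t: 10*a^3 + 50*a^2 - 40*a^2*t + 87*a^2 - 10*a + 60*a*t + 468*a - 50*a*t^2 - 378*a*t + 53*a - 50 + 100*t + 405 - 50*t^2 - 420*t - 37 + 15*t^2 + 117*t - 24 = 10*a^3 + 137*a^2 + 511*a + t^2*(-50*a - 35) + t*(-40*a^2 - 318*a - 203) + 294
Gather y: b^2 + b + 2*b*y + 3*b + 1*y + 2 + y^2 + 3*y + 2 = b^2 + 4*b + y^2 + y*(2*b + 4) + 4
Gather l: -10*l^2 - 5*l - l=-10*l^2 - 6*l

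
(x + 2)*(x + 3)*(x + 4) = x^3 + 9*x^2 + 26*x + 24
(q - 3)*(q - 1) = q^2 - 4*q + 3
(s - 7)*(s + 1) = s^2 - 6*s - 7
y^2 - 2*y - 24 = (y - 6)*(y + 4)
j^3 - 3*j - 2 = (j - 2)*(j + 1)^2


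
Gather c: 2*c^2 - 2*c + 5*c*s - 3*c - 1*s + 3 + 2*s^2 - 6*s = 2*c^2 + c*(5*s - 5) + 2*s^2 - 7*s + 3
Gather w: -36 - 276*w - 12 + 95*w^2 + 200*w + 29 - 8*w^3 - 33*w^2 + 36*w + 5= -8*w^3 + 62*w^2 - 40*w - 14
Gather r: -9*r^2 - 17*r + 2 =-9*r^2 - 17*r + 2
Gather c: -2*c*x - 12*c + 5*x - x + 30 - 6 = c*(-2*x - 12) + 4*x + 24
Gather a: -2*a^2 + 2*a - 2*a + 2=2 - 2*a^2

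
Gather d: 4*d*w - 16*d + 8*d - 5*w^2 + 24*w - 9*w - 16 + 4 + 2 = d*(4*w - 8) - 5*w^2 + 15*w - 10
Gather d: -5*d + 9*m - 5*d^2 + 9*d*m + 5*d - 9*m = -5*d^2 + 9*d*m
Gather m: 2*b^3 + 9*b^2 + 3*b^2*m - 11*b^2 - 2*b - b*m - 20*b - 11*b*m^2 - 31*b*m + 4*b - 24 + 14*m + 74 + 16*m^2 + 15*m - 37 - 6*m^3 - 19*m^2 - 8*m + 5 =2*b^3 - 2*b^2 - 18*b - 6*m^3 + m^2*(-11*b - 3) + m*(3*b^2 - 32*b + 21) + 18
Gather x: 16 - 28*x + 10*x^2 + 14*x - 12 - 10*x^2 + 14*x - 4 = 0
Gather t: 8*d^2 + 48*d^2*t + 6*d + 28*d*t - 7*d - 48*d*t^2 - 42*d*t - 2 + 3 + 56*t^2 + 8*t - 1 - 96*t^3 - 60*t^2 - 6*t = 8*d^2 - d - 96*t^3 + t^2*(-48*d - 4) + t*(48*d^2 - 14*d + 2)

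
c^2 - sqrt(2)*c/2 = c*(c - sqrt(2)/2)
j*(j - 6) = j^2 - 6*j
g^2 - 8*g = g*(g - 8)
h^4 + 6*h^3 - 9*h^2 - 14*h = h*(h - 2)*(h + 1)*(h + 7)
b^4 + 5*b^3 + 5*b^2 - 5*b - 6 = (b - 1)*(b + 1)*(b + 2)*(b + 3)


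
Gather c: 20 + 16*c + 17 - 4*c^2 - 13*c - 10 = -4*c^2 + 3*c + 27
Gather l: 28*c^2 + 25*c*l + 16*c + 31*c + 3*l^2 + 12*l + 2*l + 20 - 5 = 28*c^2 + 47*c + 3*l^2 + l*(25*c + 14) + 15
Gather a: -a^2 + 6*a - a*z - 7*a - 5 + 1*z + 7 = -a^2 + a*(-z - 1) + z + 2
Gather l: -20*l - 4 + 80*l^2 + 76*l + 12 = 80*l^2 + 56*l + 8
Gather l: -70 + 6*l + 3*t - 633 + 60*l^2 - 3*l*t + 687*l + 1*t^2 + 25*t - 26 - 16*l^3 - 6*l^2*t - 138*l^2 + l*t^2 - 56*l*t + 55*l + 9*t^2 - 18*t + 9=-16*l^3 + l^2*(-6*t - 78) + l*(t^2 - 59*t + 748) + 10*t^2 + 10*t - 720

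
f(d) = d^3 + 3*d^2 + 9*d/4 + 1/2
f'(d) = 3*d^2 + 6*d + 9/4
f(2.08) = 27.16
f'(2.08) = 27.71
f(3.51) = 88.60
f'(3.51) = 60.27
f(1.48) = 13.64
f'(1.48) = 17.70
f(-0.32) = 0.05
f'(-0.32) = 0.64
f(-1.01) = 0.26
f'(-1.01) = -0.75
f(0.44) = 2.16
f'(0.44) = 5.47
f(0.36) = 1.75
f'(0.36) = 4.80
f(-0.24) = 0.12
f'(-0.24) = 0.98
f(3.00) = 61.25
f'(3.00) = 47.25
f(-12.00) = -1322.50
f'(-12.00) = 362.25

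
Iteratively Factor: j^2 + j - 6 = (j - 2)*(j + 3)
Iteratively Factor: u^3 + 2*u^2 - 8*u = (u + 4)*(u^2 - 2*u) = (u - 2)*(u + 4)*(u)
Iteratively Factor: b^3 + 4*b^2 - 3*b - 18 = (b - 2)*(b^2 + 6*b + 9) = (b - 2)*(b + 3)*(b + 3)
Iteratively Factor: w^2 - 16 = (w + 4)*(w - 4)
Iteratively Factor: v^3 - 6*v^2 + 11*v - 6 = (v - 1)*(v^2 - 5*v + 6) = (v - 3)*(v - 1)*(v - 2)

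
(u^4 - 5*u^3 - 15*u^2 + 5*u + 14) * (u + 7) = u^5 + 2*u^4 - 50*u^3 - 100*u^2 + 49*u + 98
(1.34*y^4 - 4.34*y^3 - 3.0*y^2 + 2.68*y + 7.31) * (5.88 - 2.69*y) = -3.6046*y^5 + 19.5538*y^4 - 17.4492*y^3 - 24.8492*y^2 - 3.9055*y + 42.9828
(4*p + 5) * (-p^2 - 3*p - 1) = -4*p^3 - 17*p^2 - 19*p - 5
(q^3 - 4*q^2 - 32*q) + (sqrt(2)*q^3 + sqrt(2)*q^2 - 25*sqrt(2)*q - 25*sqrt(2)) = q^3 + sqrt(2)*q^3 - 4*q^2 + sqrt(2)*q^2 - 25*sqrt(2)*q - 32*q - 25*sqrt(2)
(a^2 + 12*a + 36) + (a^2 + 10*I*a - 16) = 2*a^2 + 12*a + 10*I*a + 20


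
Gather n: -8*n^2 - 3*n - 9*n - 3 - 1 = -8*n^2 - 12*n - 4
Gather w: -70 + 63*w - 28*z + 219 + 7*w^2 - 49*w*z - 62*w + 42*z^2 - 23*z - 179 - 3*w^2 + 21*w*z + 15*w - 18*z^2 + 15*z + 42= 4*w^2 + w*(16 - 28*z) + 24*z^2 - 36*z + 12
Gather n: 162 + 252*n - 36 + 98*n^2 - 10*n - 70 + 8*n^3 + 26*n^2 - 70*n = 8*n^3 + 124*n^2 + 172*n + 56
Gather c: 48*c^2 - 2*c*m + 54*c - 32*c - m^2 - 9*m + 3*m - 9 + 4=48*c^2 + c*(22 - 2*m) - m^2 - 6*m - 5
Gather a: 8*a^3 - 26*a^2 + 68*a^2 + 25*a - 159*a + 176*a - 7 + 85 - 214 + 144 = 8*a^3 + 42*a^2 + 42*a + 8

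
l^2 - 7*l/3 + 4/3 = (l - 4/3)*(l - 1)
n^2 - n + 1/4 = (n - 1/2)^2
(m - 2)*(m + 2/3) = m^2 - 4*m/3 - 4/3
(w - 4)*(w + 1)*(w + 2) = w^3 - w^2 - 10*w - 8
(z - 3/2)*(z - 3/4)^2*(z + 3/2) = z^4 - 3*z^3/2 - 27*z^2/16 + 27*z/8 - 81/64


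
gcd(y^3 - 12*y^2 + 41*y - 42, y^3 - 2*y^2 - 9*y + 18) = y^2 - 5*y + 6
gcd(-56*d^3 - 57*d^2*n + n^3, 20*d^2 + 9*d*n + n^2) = 1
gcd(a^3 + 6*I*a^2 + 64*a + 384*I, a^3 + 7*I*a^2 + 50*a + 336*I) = a^2 + 14*I*a - 48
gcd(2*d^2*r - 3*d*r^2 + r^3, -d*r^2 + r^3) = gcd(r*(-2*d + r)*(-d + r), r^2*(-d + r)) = -d*r + r^2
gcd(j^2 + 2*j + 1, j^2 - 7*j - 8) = j + 1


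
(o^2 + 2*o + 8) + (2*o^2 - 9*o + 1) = 3*o^2 - 7*o + 9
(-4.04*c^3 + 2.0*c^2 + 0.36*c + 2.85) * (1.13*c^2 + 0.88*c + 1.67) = -4.5652*c^5 - 1.2952*c^4 - 4.58*c^3 + 6.8773*c^2 + 3.1092*c + 4.7595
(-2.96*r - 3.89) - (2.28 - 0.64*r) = -2.32*r - 6.17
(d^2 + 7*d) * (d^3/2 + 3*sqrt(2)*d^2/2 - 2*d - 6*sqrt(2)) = d^5/2 + 3*sqrt(2)*d^4/2 + 7*d^4/2 - 2*d^3 + 21*sqrt(2)*d^3/2 - 14*d^2 - 6*sqrt(2)*d^2 - 42*sqrt(2)*d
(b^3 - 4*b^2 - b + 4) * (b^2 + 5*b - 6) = b^5 + b^4 - 27*b^3 + 23*b^2 + 26*b - 24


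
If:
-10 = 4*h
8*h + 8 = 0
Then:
No Solution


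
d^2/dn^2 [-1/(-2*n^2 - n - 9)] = 2*(-4*n^2 - 2*n + (4*n + 1)^2 - 18)/(2*n^2 + n + 9)^3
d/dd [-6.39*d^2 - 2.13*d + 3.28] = -12.78*d - 2.13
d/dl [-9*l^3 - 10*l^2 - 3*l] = -27*l^2 - 20*l - 3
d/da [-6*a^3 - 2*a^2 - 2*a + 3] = -18*a^2 - 4*a - 2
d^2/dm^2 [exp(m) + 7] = exp(m)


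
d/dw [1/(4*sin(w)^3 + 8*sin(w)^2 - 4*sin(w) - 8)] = (-3*sin(w)^2 - 4*sin(w) + 1)/(4*(sin(w) + 2)^2*cos(w)^3)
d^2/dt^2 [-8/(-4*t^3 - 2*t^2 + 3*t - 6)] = 16*(-2*(6*t + 1)*(4*t^3 + 2*t^2 - 3*t + 6) + (12*t^2 + 4*t - 3)^2)/(4*t^3 + 2*t^2 - 3*t + 6)^3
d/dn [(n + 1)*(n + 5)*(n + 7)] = 3*n^2 + 26*n + 47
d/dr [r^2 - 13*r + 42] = 2*r - 13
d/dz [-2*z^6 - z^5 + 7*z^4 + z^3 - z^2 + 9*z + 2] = -12*z^5 - 5*z^4 + 28*z^3 + 3*z^2 - 2*z + 9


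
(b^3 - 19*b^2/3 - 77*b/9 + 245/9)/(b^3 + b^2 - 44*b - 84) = (9*b^2 + 6*b - 35)/(9*(b^2 + 8*b + 12))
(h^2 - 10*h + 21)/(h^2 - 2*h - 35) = (h - 3)/(h + 5)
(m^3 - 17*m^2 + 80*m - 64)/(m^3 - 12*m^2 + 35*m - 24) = (m - 8)/(m - 3)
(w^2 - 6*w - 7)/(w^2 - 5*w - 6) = (w - 7)/(w - 6)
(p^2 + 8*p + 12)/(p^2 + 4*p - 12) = (p + 2)/(p - 2)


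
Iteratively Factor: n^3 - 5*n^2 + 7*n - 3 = (n - 3)*(n^2 - 2*n + 1) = (n - 3)*(n - 1)*(n - 1)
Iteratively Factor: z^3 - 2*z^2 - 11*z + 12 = (z + 3)*(z^2 - 5*z + 4) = (z - 1)*(z + 3)*(z - 4)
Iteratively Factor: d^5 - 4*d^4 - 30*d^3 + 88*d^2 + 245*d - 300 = (d + 4)*(d^4 - 8*d^3 + 2*d^2 + 80*d - 75) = (d - 1)*(d + 4)*(d^3 - 7*d^2 - 5*d + 75) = (d - 5)*(d - 1)*(d + 4)*(d^2 - 2*d - 15) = (d - 5)^2*(d - 1)*(d + 4)*(d + 3)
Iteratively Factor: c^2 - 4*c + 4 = (c - 2)*(c - 2)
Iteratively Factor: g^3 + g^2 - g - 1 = (g - 1)*(g^2 + 2*g + 1) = (g - 1)*(g + 1)*(g + 1)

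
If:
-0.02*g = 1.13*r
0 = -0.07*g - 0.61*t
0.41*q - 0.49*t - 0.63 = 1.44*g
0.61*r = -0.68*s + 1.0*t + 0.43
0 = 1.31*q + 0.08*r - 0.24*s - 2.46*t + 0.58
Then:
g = -0.52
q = -0.20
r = 0.01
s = 0.71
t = 0.06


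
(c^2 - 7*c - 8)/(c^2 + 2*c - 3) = (c^2 - 7*c - 8)/(c^2 + 2*c - 3)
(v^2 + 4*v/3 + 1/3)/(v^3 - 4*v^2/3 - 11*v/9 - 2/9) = 3*(v + 1)/(3*v^2 - 5*v - 2)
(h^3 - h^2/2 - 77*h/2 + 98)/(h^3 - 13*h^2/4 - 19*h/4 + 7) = 2*(2*h^2 + 7*h - 49)/(4*h^2 + 3*h - 7)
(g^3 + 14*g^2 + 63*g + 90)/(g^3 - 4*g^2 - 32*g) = (g^3 + 14*g^2 + 63*g + 90)/(g*(g^2 - 4*g - 32))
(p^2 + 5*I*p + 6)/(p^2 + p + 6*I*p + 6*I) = (p - I)/(p + 1)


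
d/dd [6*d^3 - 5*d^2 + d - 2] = 18*d^2 - 10*d + 1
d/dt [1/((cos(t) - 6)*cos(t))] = 2*(cos(t) - 3)*sin(t)/((cos(t) - 6)^2*cos(t)^2)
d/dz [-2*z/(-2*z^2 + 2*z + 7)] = 2*(-2*z^2 - 7)/(4*z^4 - 8*z^3 - 24*z^2 + 28*z + 49)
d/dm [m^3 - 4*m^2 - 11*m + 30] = 3*m^2 - 8*m - 11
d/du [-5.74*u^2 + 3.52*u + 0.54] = 3.52 - 11.48*u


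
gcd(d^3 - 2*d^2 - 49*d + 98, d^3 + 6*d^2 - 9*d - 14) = d^2 + 5*d - 14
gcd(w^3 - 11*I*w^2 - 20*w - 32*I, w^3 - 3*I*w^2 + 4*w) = w^2 - 3*I*w + 4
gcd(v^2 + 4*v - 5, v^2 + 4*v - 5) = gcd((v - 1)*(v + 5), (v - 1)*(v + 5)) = v^2 + 4*v - 5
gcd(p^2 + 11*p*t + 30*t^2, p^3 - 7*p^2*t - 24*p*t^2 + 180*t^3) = p + 5*t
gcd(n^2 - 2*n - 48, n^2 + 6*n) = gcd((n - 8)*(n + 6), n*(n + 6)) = n + 6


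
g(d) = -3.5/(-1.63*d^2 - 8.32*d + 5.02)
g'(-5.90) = 5.51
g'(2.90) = -0.06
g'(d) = -3.5*(3.26*d + 8.32)/(-1.63*d^2 - 8.32*d + 5.02)^2 = (-11.41*d - 29.12)/(1.63*d^2 + 8.32*d - 5.02)^2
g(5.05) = 0.04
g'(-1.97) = -0.03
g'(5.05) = -0.01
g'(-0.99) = -0.13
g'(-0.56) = -0.27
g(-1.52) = -0.25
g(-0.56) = -0.38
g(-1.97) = -0.23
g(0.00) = -0.70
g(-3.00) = -0.23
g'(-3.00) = 0.02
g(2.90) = 0.11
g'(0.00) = -1.16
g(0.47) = -4.67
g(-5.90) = 1.33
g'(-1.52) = -0.06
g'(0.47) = -61.38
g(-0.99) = -0.30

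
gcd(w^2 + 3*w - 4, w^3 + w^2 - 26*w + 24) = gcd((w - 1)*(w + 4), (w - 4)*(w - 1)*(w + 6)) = w - 1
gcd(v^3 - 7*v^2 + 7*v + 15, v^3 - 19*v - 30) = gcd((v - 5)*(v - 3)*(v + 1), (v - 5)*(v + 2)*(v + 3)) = v - 5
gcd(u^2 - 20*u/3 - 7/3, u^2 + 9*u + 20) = 1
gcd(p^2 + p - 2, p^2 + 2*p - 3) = p - 1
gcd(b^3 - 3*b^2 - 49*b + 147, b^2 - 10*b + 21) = b^2 - 10*b + 21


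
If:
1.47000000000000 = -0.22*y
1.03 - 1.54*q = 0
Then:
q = 0.67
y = -6.68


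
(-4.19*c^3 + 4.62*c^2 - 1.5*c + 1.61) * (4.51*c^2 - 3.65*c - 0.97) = -18.8969*c^5 + 36.1297*c^4 - 19.5637*c^3 + 8.2547*c^2 - 4.4215*c - 1.5617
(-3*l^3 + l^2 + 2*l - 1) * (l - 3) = -3*l^4 + 10*l^3 - l^2 - 7*l + 3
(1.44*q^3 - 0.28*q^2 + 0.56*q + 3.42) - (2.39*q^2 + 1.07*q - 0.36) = 1.44*q^3 - 2.67*q^2 - 0.51*q + 3.78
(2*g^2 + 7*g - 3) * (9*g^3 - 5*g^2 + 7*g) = 18*g^5 + 53*g^4 - 48*g^3 + 64*g^2 - 21*g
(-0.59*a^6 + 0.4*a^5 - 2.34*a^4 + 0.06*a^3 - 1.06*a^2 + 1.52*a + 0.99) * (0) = 0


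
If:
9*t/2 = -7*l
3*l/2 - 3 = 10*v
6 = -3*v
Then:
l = -34/3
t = 476/27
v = -2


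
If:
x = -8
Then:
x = -8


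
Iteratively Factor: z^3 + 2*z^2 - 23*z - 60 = (z + 3)*(z^2 - z - 20) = (z + 3)*(z + 4)*(z - 5)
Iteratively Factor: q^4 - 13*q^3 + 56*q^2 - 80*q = (q)*(q^3 - 13*q^2 + 56*q - 80) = q*(q - 4)*(q^2 - 9*q + 20) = q*(q - 4)^2*(q - 5)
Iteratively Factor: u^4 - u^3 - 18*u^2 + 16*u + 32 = (u + 4)*(u^3 - 5*u^2 + 2*u + 8) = (u + 1)*(u + 4)*(u^2 - 6*u + 8) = (u - 4)*(u + 1)*(u + 4)*(u - 2)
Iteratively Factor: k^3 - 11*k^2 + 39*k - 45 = (k - 3)*(k^2 - 8*k + 15) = (k - 3)^2*(k - 5)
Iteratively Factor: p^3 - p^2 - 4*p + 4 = (p - 2)*(p^2 + p - 2) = (p - 2)*(p - 1)*(p + 2)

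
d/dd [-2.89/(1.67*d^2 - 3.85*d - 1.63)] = (9.6526*d - 11.1265)/(-1.67*d^2 + 3.85*d + 1.63)^2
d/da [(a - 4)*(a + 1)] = 2*a - 3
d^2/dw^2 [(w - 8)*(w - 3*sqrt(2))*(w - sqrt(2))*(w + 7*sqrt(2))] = 12*w^2 - 48*w + 18*sqrt(2)*w - 100 - 48*sqrt(2)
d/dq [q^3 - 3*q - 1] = 3*q^2 - 3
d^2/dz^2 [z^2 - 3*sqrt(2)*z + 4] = 2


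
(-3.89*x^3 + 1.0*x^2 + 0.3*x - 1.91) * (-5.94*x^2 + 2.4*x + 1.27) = 23.1066*x^5 - 15.276*x^4 - 4.3223*x^3 + 13.3354*x^2 - 4.203*x - 2.4257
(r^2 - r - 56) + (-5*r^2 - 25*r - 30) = -4*r^2 - 26*r - 86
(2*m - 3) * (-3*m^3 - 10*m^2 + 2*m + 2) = -6*m^4 - 11*m^3 + 34*m^2 - 2*m - 6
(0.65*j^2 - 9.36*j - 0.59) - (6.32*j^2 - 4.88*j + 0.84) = -5.67*j^2 - 4.48*j - 1.43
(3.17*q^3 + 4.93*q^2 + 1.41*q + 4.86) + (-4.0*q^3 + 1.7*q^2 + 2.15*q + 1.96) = -0.83*q^3 + 6.63*q^2 + 3.56*q + 6.82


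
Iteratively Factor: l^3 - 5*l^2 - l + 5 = (l - 5)*(l^2 - 1) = (l - 5)*(l - 1)*(l + 1)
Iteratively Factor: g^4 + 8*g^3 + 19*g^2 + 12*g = (g + 3)*(g^3 + 5*g^2 + 4*g) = (g + 1)*(g + 3)*(g^2 + 4*g) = (g + 1)*(g + 3)*(g + 4)*(g)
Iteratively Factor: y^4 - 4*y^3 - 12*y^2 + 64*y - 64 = (y - 2)*(y^3 - 2*y^2 - 16*y + 32) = (y - 2)*(y + 4)*(y^2 - 6*y + 8) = (y - 2)^2*(y + 4)*(y - 4)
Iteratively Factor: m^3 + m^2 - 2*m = (m)*(m^2 + m - 2) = m*(m + 2)*(m - 1)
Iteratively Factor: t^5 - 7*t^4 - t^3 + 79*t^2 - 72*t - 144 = (t + 1)*(t^4 - 8*t^3 + 7*t^2 + 72*t - 144) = (t + 1)*(t + 3)*(t^3 - 11*t^2 + 40*t - 48) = (t - 4)*(t + 1)*(t + 3)*(t^2 - 7*t + 12) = (t - 4)^2*(t + 1)*(t + 3)*(t - 3)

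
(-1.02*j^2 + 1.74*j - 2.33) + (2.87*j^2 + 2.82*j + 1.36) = 1.85*j^2 + 4.56*j - 0.97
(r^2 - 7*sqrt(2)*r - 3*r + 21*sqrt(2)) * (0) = 0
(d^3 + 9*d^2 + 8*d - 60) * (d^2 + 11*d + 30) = d^5 + 20*d^4 + 137*d^3 + 298*d^2 - 420*d - 1800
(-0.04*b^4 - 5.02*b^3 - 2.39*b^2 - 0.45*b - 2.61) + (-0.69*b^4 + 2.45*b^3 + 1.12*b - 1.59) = -0.73*b^4 - 2.57*b^3 - 2.39*b^2 + 0.67*b - 4.2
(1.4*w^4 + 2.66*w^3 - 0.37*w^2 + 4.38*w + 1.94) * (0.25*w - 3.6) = 0.35*w^5 - 4.375*w^4 - 9.6685*w^3 + 2.427*w^2 - 15.283*w - 6.984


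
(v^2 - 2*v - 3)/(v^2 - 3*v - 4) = (v - 3)/(v - 4)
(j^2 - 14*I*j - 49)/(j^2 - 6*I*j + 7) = (j - 7*I)/(j + I)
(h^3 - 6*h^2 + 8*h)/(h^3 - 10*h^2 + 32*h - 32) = h/(h - 4)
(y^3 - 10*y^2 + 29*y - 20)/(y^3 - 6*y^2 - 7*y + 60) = (y - 1)/(y + 3)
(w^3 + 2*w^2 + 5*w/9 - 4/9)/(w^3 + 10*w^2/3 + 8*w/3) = (3*w^2 + 2*w - 1)/(3*w*(w + 2))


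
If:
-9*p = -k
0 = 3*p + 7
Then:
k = -21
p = -7/3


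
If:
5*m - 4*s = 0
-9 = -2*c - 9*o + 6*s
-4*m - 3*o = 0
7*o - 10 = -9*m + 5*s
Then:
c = -1629/158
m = -120/79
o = 160/79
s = -150/79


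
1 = 1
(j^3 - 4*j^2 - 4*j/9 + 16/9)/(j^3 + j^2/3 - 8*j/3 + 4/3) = (j^2 - 10*j/3 - 8/3)/(j^2 + j - 2)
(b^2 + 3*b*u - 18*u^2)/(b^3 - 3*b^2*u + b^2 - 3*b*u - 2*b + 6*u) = (b + 6*u)/(b^2 + b - 2)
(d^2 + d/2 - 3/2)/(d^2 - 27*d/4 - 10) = 2*(-2*d^2 - d + 3)/(-4*d^2 + 27*d + 40)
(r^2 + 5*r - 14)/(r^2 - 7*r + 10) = (r + 7)/(r - 5)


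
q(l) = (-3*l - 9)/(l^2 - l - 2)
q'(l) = (1 - 2*l)*(-3*l - 9)/(l^2 - l - 2)^2 - 3/(l^2 - l - 2)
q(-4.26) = 0.19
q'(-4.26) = -0.06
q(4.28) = -1.81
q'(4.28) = 0.89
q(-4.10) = 0.17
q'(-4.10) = -0.07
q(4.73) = -1.48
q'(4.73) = 0.61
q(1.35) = 8.54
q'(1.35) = 11.47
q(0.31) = 4.49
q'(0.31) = 0.59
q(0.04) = 4.47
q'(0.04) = -0.55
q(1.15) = 6.81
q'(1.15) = 6.49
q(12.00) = -0.35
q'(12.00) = 0.04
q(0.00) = 4.50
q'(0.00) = -0.75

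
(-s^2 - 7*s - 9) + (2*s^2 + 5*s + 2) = s^2 - 2*s - 7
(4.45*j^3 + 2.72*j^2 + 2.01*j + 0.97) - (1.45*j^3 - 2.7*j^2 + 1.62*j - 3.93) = 3.0*j^3 + 5.42*j^2 + 0.39*j + 4.9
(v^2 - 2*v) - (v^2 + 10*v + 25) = -12*v - 25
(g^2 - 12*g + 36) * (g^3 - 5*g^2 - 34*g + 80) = g^5 - 17*g^4 + 62*g^3 + 308*g^2 - 2184*g + 2880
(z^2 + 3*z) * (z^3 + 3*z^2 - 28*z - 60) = z^5 + 6*z^4 - 19*z^3 - 144*z^2 - 180*z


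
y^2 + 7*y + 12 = (y + 3)*(y + 4)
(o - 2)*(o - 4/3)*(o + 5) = o^3 + 5*o^2/3 - 14*o + 40/3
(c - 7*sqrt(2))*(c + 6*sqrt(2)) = c^2 - sqrt(2)*c - 84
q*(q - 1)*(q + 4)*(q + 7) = q^4 + 10*q^3 + 17*q^2 - 28*q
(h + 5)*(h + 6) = h^2 + 11*h + 30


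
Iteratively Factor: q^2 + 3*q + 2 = (q + 2)*(q + 1)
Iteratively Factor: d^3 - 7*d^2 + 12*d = (d - 3)*(d^2 - 4*d) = d*(d - 3)*(d - 4)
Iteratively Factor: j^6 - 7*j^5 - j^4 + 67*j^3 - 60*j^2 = (j)*(j^5 - 7*j^4 - j^3 + 67*j^2 - 60*j) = j*(j + 3)*(j^4 - 10*j^3 + 29*j^2 - 20*j) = j*(j - 5)*(j + 3)*(j^3 - 5*j^2 + 4*j) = j*(j - 5)*(j - 4)*(j + 3)*(j^2 - j) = j^2*(j - 5)*(j - 4)*(j + 3)*(j - 1)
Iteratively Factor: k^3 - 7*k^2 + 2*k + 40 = (k - 5)*(k^2 - 2*k - 8) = (k - 5)*(k + 2)*(k - 4)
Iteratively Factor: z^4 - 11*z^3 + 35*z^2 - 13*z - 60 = (z + 1)*(z^3 - 12*z^2 + 47*z - 60) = (z - 5)*(z + 1)*(z^2 - 7*z + 12) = (z - 5)*(z - 3)*(z + 1)*(z - 4)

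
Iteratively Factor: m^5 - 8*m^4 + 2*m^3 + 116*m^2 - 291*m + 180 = (m - 3)*(m^4 - 5*m^3 - 13*m^2 + 77*m - 60) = (m - 5)*(m - 3)*(m^3 - 13*m + 12) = (m - 5)*(m - 3)*(m - 1)*(m^2 + m - 12) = (m - 5)*(m - 3)*(m - 1)*(m + 4)*(m - 3)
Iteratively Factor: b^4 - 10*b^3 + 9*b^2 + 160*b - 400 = (b - 5)*(b^3 - 5*b^2 - 16*b + 80) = (b - 5)^2*(b^2 - 16) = (b - 5)^2*(b + 4)*(b - 4)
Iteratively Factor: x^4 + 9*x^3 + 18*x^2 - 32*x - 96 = (x - 2)*(x^3 + 11*x^2 + 40*x + 48) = (x - 2)*(x + 4)*(x^2 + 7*x + 12) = (x - 2)*(x + 4)^2*(x + 3)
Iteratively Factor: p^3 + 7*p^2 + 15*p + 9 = (p + 1)*(p^2 + 6*p + 9) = (p + 1)*(p + 3)*(p + 3)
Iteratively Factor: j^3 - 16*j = (j - 4)*(j^2 + 4*j) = (j - 4)*(j + 4)*(j)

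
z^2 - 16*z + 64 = (z - 8)^2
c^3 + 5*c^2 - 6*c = c*(c - 1)*(c + 6)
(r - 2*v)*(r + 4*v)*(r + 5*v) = r^3 + 7*r^2*v + 2*r*v^2 - 40*v^3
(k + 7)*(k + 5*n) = k^2 + 5*k*n + 7*k + 35*n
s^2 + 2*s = s*(s + 2)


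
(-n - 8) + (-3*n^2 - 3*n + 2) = -3*n^2 - 4*n - 6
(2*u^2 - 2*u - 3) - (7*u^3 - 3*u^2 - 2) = -7*u^3 + 5*u^2 - 2*u - 1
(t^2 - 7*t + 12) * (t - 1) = t^3 - 8*t^2 + 19*t - 12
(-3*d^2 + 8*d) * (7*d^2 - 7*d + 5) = -21*d^4 + 77*d^3 - 71*d^2 + 40*d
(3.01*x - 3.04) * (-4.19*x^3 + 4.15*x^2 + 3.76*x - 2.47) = -12.6119*x^4 + 25.2291*x^3 - 1.2984*x^2 - 18.8651*x + 7.5088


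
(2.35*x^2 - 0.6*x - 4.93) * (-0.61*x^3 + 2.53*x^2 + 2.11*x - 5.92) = -1.4335*x^5 + 6.3115*x^4 + 6.4478*x^3 - 27.6509*x^2 - 6.8503*x + 29.1856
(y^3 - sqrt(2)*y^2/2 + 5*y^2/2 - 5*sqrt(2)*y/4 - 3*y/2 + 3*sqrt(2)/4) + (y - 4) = y^3 - sqrt(2)*y^2/2 + 5*y^2/2 - 5*sqrt(2)*y/4 - y/2 - 4 + 3*sqrt(2)/4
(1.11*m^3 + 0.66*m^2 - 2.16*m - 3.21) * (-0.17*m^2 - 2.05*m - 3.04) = -0.1887*m^5 - 2.3877*m^4 - 4.3602*m^3 + 2.9673*m^2 + 13.1469*m + 9.7584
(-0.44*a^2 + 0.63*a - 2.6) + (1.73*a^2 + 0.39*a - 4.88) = 1.29*a^2 + 1.02*a - 7.48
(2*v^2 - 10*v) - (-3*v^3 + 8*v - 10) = 3*v^3 + 2*v^2 - 18*v + 10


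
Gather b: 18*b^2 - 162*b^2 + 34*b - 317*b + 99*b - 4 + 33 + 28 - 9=-144*b^2 - 184*b + 48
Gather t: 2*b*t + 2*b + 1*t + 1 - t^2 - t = 2*b*t + 2*b - t^2 + 1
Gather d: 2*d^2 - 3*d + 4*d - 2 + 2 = 2*d^2 + d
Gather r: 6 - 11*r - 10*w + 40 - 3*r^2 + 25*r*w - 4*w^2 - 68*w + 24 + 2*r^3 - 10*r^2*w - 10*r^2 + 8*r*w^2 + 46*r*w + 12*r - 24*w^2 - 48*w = 2*r^3 + r^2*(-10*w - 13) + r*(8*w^2 + 71*w + 1) - 28*w^2 - 126*w + 70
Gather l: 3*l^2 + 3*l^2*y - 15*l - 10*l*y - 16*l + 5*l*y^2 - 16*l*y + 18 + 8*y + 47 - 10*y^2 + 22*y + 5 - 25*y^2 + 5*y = l^2*(3*y + 3) + l*(5*y^2 - 26*y - 31) - 35*y^2 + 35*y + 70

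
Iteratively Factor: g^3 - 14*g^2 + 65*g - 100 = (g - 5)*(g^2 - 9*g + 20) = (g - 5)*(g - 4)*(g - 5)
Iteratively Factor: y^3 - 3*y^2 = (y - 3)*(y^2) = y*(y - 3)*(y)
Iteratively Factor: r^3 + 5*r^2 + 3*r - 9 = (r + 3)*(r^2 + 2*r - 3) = (r - 1)*(r + 3)*(r + 3)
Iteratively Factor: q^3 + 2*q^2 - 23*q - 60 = (q + 4)*(q^2 - 2*q - 15) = (q - 5)*(q + 4)*(q + 3)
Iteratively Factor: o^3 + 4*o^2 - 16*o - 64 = (o + 4)*(o^2 - 16) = (o + 4)^2*(o - 4)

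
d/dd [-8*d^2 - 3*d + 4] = -16*d - 3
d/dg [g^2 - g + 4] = 2*g - 1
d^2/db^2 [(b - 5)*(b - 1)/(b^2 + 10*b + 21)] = 32*(-b^3 - 3*b^2 + 33*b + 131)/(b^6 + 30*b^5 + 363*b^4 + 2260*b^3 + 7623*b^2 + 13230*b + 9261)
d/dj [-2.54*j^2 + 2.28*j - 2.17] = 2.28 - 5.08*j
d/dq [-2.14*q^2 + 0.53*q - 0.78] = 0.53 - 4.28*q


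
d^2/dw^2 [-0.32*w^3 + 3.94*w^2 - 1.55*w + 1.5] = 7.88 - 1.92*w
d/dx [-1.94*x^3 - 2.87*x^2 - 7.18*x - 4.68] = -5.82*x^2 - 5.74*x - 7.18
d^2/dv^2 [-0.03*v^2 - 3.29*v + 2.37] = -0.0600000000000000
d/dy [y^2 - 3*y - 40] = 2*y - 3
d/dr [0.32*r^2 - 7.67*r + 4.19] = 0.64*r - 7.67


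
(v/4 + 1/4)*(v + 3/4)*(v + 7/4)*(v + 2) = v^4/4 + 11*v^3/8 + 173*v^2/64 + 143*v/64 + 21/32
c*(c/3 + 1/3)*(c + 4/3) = c^3/3 + 7*c^2/9 + 4*c/9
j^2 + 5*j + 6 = (j + 2)*(j + 3)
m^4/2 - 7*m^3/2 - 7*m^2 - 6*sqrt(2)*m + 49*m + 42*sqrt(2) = (m/2 + sqrt(2)/2)*(m - 7)*(m - 3*sqrt(2))*(m + 2*sqrt(2))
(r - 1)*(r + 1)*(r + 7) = r^3 + 7*r^2 - r - 7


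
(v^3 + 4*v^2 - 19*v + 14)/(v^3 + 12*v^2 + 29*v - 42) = (v - 2)/(v + 6)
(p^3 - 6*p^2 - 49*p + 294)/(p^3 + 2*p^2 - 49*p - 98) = (p - 6)/(p + 2)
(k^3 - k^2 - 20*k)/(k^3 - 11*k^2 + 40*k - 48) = k*(k^2 - k - 20)/(k^3 - 11*k^2 + 40*k - 48)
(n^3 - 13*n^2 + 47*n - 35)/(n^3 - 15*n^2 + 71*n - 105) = (n - 1)/(n - 3)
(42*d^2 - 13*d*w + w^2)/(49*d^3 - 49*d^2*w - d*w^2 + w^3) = (-6*d + w)/(-7*d^2 + 6*d*w + w^2)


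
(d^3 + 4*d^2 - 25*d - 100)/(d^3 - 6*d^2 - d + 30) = (d^2 + 9*d + 20)/(d^2 - d - 6)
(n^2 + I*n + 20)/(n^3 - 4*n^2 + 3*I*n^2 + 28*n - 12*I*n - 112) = (n + 5*I)/(n^2 + n*(-4 + 7*I) - 28*I)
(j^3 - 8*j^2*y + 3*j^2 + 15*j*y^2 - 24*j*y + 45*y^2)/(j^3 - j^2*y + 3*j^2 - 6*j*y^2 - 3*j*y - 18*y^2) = (j - 5*y)/(j + 2*y)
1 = 1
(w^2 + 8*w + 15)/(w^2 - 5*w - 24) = (w + 5)/(w - 8)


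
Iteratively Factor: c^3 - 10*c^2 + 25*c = (c - 5)*(c^2 - 5*c) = c*(c - 5)*(c - 5)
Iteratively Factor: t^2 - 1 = (t + 1)*(t - 1)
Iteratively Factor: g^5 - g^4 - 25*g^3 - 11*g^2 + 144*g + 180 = (g + 3)*(g^4 - 4*g^3 - 13*g^2 + 28*g + 60) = (g - 5)*(g + 3)*(g^3 + g^2 - 8*g - 12) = (g - 5)*(g + 2)*(g + 3)*(g^2 - g - 6) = (g - 5)*(g + 2)^2*(g + 3)*(g - 3)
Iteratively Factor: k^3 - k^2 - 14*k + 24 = (k - 2)*(k^2 + k - 12) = (k - 3)*(k - 2)*(k + 4)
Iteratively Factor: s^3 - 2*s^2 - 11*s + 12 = (s - 4)*(s^2 + 2*s - 3) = (s - 4)*(s - 1)*(s + 3)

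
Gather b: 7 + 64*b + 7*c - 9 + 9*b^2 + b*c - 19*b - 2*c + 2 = 9*b^2 + b*(c + 45) + 5*c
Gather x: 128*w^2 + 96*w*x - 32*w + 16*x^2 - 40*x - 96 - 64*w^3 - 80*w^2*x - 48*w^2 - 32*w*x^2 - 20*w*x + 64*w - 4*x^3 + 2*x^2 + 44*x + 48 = -64*w^3 + 80*w^2 + 32*w - 4*x^3 + x^2*(18 - 32*w) + x*(-80*w^2 + 76*w + 4) - 48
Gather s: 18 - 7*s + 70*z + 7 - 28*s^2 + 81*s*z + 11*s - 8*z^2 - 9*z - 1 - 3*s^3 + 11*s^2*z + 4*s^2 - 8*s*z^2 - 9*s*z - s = -3*s^3 + s^2*(11*z - 24) + s*(-8*z^2 + 72*z + 3) - 8*z^2 + 61*z + 24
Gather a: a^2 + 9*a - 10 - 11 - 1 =a^2 + 9*a - 22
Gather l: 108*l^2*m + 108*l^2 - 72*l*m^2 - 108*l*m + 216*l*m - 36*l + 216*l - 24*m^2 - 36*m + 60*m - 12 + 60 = l^2*(108*m + 108) + l*(-72*m^2 + 108*m + 180) - 24*m^2 + 24*m + 48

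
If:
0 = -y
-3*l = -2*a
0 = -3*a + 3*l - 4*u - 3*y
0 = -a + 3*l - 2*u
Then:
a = 0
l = 0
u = 0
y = 0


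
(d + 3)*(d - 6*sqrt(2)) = d^2 - 6*sqrt(2)*d + 3*d - 18*sqrt(2)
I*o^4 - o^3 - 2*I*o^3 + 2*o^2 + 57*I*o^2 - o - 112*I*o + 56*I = (o - 1)*(o - 7*I)*(o + 8*I)*(I*o - I)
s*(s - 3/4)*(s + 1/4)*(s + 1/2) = s^4 - 7*s^2/16 - 3*s/32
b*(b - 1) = b^2 - b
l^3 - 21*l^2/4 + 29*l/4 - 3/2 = (l - 3)*(l - 2)*(l - 1/4)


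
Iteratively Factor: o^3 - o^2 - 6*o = (o)*(o^2 - o - 6) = o*(o - 3)*(o + 2)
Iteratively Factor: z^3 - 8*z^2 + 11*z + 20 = (z - 5)*(z^2 - 3*z - 4) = (z - 5)*(z + 1)*(z - 4)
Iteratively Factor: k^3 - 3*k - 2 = (k + 1)*(k^2 - k - 2) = (k - 2)*(k + 1)*(k + 1)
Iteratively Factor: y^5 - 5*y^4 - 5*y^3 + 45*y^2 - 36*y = (y + 3)*(y^4 - 8*y^3 + 19*y^2 - 12*y) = (y - 3)*(y + 3)*(y^3 - 5*y^2 + 4*y) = (y - 4)*(y - 3)*(y + 3)*(y^2 - y) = y*(y - 4)*(y - 3)*(y + 3)*(y - 1)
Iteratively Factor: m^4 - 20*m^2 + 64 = (m + 4)*(m^3 - 4*m^2 - 4*m + 16) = (m - 2)*(m + 4)*(m^2 - 2*m - 8) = (m - 4)*(m - 2)*(m + 4)*(m + 2)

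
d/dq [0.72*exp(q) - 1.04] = 0.72*exp(q)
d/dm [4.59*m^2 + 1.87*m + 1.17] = 9.18*m + 1.87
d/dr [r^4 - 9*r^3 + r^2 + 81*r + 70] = 4*r^3 - 27*r^2 + 2*r + 81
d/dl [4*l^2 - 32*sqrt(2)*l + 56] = 8*l - 32*sqrt(2)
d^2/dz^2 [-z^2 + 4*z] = -2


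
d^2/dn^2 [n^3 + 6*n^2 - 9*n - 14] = 6*n + 12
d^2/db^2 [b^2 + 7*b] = 2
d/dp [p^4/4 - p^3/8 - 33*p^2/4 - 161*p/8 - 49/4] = p^3 - 3*p^2/8 - 33*p/2 - 161/8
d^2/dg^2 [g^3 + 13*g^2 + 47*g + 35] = 6*g + 26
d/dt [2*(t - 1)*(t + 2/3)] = 4*t - 2/3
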